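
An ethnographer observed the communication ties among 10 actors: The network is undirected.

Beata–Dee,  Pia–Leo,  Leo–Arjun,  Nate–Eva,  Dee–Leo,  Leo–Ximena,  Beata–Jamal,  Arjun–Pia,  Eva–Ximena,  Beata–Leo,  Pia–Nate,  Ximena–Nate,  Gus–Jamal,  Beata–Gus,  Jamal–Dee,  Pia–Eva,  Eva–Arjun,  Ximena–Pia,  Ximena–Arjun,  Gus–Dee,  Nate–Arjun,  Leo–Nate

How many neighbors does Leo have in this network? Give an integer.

Leo is directly tied to Arjun, Beata, Dee, Nate, Pia, and Ximena. That is 6 neighbors, so the degree of Leo is 6.

6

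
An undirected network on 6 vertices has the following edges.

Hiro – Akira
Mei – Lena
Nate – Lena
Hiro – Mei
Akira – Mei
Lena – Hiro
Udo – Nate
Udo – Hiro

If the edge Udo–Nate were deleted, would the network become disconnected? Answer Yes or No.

Even without that edge, Udo still reaches Nate via Udo – Hiro – Lena – Nate, so the network stays connected. Not a bridge.

No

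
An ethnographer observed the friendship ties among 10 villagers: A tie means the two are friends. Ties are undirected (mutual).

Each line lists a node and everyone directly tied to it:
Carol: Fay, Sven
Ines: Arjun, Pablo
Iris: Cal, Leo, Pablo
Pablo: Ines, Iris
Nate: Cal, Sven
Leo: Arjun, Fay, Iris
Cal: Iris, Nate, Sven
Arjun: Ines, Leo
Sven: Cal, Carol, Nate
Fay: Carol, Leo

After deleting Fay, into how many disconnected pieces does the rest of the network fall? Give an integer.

Fay's neighbors (Carol and Leo) remain reachable from one another through other ties, so the rest of the network stays in one piece.

1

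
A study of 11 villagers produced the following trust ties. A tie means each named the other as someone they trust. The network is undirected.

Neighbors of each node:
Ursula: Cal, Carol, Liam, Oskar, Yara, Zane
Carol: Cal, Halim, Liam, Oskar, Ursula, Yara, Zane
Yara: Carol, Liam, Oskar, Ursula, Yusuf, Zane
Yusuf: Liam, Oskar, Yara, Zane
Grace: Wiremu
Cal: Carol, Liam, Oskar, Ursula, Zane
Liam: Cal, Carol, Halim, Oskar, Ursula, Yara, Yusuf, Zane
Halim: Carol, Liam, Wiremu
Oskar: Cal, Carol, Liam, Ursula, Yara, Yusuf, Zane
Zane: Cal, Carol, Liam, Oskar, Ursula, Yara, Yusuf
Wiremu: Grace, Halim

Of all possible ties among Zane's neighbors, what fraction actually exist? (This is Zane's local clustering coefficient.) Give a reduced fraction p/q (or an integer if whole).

17/21

Zane's neighbors: Cal, Carol, Liam, Oskar, Ursula, Yara, and Yusuf (k = 7).
Possible neighbor pairs: C(7,2) = 21. Edges among them: Cal–Carol, Cal–Liam, Cal–Oskar, Cal–Ursula, Carol–Liam, Carol–Oskar, Carol–Ursula, Carol–Yara, Liam–Oskar, Liam–Ursula, Liam–Yara, Liam–Yusuf, Oskar–Ursula, Oskar–Yara, Oskar–Yusuf, Ursula–Yara, Yara–Yusuf → e = 17.
Clustering(Zane) = 17/21.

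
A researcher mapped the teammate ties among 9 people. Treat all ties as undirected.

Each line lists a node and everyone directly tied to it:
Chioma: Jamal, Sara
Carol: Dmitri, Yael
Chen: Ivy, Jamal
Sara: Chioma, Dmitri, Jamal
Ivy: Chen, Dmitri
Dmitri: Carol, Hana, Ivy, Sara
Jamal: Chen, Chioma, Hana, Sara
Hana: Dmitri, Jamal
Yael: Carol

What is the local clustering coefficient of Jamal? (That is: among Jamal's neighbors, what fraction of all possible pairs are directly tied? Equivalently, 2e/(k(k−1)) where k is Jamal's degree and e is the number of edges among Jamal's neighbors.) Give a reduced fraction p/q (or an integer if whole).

1/6

Jamal's neighbors: Chen, Chioma, Hana, and Sara (k = 4).
Possible neighbor pairs: C(4,2) = 6. Edges among them: Chioma–Sara → e = 1.
Clustering(Jamal) = 1/6.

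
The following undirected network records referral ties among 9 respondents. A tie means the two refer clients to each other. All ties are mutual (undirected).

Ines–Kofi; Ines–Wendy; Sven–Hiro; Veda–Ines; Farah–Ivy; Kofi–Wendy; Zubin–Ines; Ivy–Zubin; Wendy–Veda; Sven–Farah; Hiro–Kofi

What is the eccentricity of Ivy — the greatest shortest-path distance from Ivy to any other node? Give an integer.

Distances from Ivy: Farah:1, Hiro:3, Ines:2, Kofi:3, Sven:2, Veda:3, Wendy:3, Zubin:1.
The largest is 3 (to Kofi, Veda, Wendy, and Hiro), so the eccentricity of Ivy is 3.

3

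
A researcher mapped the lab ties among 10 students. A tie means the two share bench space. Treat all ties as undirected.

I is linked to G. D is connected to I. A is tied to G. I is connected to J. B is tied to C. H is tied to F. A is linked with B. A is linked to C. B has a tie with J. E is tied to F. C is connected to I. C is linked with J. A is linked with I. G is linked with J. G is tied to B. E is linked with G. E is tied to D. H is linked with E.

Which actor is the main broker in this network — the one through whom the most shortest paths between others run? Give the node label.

Unnormalized betweenness of each node: A:13/10, B:11/10, C:7/10, D:21/10, E:147/10, F:0, G:69/5, H:0, I:6, J:13/10.
E has the largest value, 147/10, making it the main broker — the node through which the most shortest paths run.

E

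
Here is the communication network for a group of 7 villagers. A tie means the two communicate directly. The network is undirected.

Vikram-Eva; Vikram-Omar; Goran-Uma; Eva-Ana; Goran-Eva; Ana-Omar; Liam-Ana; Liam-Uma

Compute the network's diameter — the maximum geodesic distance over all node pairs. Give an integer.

Eccentricity of each node (its greatest distance to any other): Ana:2, Eva:2, Goran:3, Liam:3, Omar:3, Uma:3, Vikram:3.
The maximum eccentricity is 3, realized for instance by the pair Liam–Vikram via Liam – Ana – Omar – Vikram. So the diameter is 3.

3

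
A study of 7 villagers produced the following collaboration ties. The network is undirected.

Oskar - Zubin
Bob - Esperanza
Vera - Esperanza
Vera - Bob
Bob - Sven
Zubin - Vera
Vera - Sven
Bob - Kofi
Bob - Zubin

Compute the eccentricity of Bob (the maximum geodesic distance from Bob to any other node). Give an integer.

2

Distances from Bob: Esperanza:1, Kofi:1, Oskar:2, Sven:1, Vera:1, Zubin:1.
The largest is 2 (to Oskar), so the eccentricity of Bob is 2.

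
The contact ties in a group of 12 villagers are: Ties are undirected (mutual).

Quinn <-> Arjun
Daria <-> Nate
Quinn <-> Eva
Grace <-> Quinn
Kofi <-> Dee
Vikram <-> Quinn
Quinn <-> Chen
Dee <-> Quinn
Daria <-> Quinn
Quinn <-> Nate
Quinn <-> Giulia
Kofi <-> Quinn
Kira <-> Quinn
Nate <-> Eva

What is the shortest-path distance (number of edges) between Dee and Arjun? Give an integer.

One shortest route is Dee – Quinn – Arjun, which uses 2 edges, and Dee and Arjun are not directly tied, so nothing shorter exists. So d(Dee,Arjun) = 2.

2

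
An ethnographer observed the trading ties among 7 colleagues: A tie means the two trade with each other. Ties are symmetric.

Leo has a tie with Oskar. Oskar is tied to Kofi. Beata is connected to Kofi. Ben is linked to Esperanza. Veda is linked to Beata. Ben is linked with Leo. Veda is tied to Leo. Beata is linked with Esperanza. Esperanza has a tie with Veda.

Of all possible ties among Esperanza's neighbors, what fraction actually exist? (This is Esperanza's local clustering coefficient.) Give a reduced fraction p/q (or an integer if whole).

1/3

Esperanza's neighbors: Beata, Ben, and Veda (k = 3).
Possible neighbor pairs: C(3,2) = 3. Edges among them: Beata–Veda → e = 1.
Clustering(Esperanza) = 1/3.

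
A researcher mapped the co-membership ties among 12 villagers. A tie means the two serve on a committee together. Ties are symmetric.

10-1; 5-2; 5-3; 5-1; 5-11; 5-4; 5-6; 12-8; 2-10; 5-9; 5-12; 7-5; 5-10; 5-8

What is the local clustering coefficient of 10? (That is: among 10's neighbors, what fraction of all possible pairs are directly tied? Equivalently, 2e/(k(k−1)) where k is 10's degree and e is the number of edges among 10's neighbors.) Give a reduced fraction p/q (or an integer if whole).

10's neighbors: 1, 2, and 5 (k = 3).
Possible neighbor pairs: C(3,2) = 3. Edges among them: 1–5, 2–5 → e = 2.
Clustering(10) = 2/3.

2/3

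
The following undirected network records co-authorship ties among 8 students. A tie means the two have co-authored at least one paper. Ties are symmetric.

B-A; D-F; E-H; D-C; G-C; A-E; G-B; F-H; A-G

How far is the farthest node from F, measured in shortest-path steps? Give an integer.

Distances from F: A:3, B:4, C:2, D:1, E:2, G:3, H:1.
The largest is 4 (to B), so the eccentricity of F is 4.

4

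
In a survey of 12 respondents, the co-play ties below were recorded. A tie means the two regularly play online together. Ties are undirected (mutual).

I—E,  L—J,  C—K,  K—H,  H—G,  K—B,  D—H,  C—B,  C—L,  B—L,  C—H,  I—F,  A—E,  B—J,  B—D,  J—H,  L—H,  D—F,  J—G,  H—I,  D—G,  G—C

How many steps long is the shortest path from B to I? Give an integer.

One shortest route is B – D – F – I, which uses 3 edges, and at distance 2 from B we only reach {F, G, H}, which does not include I. So d(B,I) = 3.

3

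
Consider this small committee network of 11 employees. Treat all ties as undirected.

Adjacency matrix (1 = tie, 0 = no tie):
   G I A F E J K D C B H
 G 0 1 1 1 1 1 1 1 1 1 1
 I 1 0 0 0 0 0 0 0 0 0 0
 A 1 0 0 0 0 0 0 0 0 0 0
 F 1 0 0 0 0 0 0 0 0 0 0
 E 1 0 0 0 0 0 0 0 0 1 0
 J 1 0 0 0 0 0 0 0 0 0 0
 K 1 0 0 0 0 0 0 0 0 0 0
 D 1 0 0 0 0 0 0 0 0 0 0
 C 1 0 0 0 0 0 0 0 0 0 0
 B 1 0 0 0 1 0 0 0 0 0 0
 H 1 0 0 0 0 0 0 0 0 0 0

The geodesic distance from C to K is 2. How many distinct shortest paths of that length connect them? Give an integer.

The shortest distance is 2, and the only length-2 path is C–G–K. So there is exactly 1 shortest path.

1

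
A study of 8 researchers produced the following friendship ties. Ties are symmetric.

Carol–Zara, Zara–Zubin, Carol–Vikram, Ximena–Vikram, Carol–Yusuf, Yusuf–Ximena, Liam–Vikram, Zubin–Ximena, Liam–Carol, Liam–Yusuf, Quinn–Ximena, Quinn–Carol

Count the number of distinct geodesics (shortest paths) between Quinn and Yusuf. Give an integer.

The shortest distance is 2. The length-2 paths are: Quinn–Carol–Yusuf; Quinn–Ximena–Yusuf.
That gives 2 distinct shortest paths.

2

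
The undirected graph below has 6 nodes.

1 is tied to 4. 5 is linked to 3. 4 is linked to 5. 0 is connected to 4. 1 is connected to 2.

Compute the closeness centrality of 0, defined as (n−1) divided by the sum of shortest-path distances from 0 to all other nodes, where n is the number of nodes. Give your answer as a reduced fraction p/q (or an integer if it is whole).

5/11

Distances from 0: 1:2, 2:3, 3:3, 4:1, 5:2. Sum = 11.
n = 6, so closeness = 5/11.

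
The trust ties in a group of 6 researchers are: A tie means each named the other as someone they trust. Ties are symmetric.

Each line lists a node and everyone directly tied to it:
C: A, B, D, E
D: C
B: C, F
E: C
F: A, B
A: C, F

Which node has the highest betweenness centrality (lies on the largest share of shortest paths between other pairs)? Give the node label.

C

Unnormalized betweenness of each node: A:3/2, B:3/2, C:15/2, D:0, E:0, F:1/2.
C has the largest value, 15/2, making it the main broker — the node through which the most shortest paths run.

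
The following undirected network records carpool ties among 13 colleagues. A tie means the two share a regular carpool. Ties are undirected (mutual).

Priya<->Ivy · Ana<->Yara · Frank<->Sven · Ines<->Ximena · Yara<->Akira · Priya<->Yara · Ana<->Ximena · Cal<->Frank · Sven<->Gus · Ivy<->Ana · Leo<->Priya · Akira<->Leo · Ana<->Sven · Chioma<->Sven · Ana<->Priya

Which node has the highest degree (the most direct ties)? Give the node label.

Degrees — Akira:2, Ana:5, Cal:1, Chioma:1, Frank:2, Gus:1, Ines:1, Ivy:2, Leo:2, Priya:4, Sven:4, Ximena:2, Yara:3.
The maximum is 5, attained only by Ana.

Ana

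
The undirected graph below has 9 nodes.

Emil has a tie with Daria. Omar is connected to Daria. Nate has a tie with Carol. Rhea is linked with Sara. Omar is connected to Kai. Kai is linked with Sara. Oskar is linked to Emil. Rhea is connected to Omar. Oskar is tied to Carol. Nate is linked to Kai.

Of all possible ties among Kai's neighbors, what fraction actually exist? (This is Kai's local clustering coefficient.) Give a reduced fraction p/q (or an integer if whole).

Kai's neighbors: Nate, Omar, and Sara (k = 3).
Possible neighbor pairs: C(3,2) = 3. Edges among them: none → e = 0.
Clustering(Kai) = 0/3 = 0.

0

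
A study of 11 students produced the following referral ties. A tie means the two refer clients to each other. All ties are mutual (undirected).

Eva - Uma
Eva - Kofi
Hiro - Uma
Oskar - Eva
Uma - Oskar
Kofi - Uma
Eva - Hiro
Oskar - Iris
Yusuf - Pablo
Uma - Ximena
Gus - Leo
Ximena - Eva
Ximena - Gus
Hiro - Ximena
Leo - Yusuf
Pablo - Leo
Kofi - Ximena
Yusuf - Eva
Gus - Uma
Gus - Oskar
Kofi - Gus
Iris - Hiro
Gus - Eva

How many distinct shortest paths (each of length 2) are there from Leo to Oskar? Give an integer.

The shortest distance is 2, and the only length-2 path is Leo–Gus–Oskar. So there is exactly 1 shortest path.

1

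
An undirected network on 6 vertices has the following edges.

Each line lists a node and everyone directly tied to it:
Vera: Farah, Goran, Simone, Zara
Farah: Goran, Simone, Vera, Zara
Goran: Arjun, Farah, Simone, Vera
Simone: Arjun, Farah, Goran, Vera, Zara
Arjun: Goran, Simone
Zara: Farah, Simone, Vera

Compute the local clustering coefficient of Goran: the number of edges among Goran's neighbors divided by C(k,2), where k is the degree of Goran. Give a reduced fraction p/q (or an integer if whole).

Goran's neighbors: Arjun, Farah, Simone, and Vera (k = 4).
Possible neighbor pairs: C(4,2) = 6. Edges among them: Arjun–Simone, Farah–Simone, Farah–Vera, Simone–Vera → e = 4.
Clustering(Goran) = 4/6 = 2/3.

2/3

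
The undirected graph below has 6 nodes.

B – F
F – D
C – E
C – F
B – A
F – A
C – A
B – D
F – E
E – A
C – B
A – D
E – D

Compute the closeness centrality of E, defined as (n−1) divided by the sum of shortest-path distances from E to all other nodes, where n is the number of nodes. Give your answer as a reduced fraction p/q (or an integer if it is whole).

Distances from E: A:1, B:2, C:1, D:1, F:1. Sum = 6.
n = 6, so closeness = 5/6.

5/6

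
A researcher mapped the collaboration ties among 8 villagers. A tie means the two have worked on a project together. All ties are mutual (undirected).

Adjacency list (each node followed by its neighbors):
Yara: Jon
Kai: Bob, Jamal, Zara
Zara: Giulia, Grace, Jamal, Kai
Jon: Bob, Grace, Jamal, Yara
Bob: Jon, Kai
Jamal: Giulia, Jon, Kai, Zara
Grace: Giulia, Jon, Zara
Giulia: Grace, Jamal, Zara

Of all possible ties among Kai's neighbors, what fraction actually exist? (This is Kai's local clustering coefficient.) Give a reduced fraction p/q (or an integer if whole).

1/3

Kai's neighbors: Bob, Jamal, and Zara (k = 3).
Possible neighbor pairs: C(3,2) = 3. Edges among them: Jamal–Zara → e = 1.
Clustering(Kai) = 1/3.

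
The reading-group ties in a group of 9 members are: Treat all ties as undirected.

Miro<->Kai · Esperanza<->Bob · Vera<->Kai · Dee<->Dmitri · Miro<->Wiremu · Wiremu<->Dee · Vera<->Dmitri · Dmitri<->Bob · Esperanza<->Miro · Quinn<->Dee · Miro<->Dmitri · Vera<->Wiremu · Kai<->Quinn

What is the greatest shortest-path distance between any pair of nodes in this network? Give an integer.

Eccentricity of each node (its greatest distance to any other): Bob:3, Dee:3, Dmitri:2, Esperanza:3, Kai:3, Miro:2, Quinn:3, Vera:3, Wiremu:3.
The maximum eccentricity is 3, realized for instance by the pair Quinn–Esperanza via Quinn – Kai – Miro – Esperanza. So the diameter is 3.

3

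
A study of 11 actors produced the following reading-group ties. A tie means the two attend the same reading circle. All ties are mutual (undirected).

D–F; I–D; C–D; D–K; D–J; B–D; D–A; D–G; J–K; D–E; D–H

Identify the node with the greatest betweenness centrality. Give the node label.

Unnormalized betweenness of each node: A:0, B:0, C:0, D:44, E:0, F:0, G:0, H:0, I:0, J:0, K:0.
D has the largest value, 44, making it the main broker — the node through which the most shortest paths run.

D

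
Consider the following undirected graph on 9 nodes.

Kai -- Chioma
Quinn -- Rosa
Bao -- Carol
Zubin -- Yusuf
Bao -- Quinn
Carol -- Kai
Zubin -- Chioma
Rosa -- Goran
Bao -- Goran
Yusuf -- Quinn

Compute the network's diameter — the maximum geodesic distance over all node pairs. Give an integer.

4

Eccentricity of each node (its greatest distance to any other): Bao:3, Carol:3, Chioma:4, Goran:4, Kai:4, Quinn:3, Rosa:4, Yusuf:3, Zubin:4.
The maximum eccentricity is 4, realized for instance by the pair Kai–Rosa via Kai – Carol – Bao – Goran – Rosa. So the diameter is 4.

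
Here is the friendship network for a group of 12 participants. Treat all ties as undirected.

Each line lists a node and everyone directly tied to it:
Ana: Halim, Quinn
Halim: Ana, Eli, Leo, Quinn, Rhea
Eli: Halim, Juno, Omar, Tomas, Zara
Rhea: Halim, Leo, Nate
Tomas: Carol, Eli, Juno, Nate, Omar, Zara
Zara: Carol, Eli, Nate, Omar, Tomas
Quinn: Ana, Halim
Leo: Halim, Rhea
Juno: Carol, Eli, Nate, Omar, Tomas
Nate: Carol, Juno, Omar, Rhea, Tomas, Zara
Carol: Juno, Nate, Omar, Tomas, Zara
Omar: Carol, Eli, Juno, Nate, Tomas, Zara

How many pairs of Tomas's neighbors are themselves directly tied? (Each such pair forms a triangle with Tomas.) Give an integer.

12

Tomas's neighbors: Carol, Eli, Juno, Nate, Omar, and Zara.
Neighbor pairs that are themselves tied: Tomas–Carol–Juno; Tomas–Carol–Nate; Tomas–Carol–Omar; Tomas–Carol–Zara; Tomas–Eli–Juno; Tomas–Eli–Omar; Tomas–Eli–Zara; Tomas–Juno–Nate; Tomas–Juno–Omar; Tomas–Nate–Omar; Tomas–Nate–Zara; Tomas–Omar–Zara. Each forms one triangle with Tomas, for 12 in total.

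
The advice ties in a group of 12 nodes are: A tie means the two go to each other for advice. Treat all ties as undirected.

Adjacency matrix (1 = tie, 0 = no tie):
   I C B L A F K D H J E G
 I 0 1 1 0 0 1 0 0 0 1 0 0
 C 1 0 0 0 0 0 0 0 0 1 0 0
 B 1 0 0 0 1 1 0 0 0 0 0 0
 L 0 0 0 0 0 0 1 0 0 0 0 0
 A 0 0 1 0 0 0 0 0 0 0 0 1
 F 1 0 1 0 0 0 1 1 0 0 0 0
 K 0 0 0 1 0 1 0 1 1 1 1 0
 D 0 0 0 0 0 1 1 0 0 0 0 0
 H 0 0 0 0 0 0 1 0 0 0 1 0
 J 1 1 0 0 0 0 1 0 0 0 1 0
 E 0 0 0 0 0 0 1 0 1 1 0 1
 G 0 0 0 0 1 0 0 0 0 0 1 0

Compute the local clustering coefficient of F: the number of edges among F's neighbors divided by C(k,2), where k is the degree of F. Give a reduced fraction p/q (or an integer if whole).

1/3

F's neighbors: B, D, I, and K (k = 4).
Possible neighbor pairs: C(4,2) = 6. Edges among them: B–I, D–K → e = 2.
Clustering(F) = 2/6 = 1/3.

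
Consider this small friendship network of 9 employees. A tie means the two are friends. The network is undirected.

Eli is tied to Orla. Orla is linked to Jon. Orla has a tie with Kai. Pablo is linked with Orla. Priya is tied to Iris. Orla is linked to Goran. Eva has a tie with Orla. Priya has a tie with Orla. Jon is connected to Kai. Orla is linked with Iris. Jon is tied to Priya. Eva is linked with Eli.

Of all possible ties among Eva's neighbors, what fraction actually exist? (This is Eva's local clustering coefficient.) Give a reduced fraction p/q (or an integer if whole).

1

Eva's neighbors: Eli and Orla (k = 2).
Possible neighbor pairs: C(2,2) = 1. Edges among them: Eli–Orla → e = 1.
Clustering(Eva) = 1/1.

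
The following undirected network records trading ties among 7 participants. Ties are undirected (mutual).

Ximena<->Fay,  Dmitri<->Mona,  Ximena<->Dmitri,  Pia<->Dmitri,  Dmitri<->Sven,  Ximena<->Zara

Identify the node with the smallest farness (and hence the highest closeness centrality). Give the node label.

Farness (sum of distances to all others) for each node — Dmitri:8, Fay:14, Mona:13, Pia:13, Sven:13, Ximena:9, Zara:14.
The smallest farness is 8, for Dmitri, so Dmitri has the highest closeness.

Dmitri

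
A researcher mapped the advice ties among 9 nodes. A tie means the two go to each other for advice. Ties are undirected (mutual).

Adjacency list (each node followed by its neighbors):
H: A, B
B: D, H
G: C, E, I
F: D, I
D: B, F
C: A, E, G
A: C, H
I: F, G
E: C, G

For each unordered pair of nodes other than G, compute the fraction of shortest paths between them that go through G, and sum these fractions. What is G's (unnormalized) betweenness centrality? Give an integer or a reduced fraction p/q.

Pairs whose geodesics pass through G — I–H: 1/2; I–A: 1; I–C: 1; I–E: 1; F–A: 1/2; F–C: 1; F–E: 1; D–C: 1/2; D–E: 1.
All other pairs contribute 0.
Summing the contributions gives betweenness(G) = 15/2.

15/2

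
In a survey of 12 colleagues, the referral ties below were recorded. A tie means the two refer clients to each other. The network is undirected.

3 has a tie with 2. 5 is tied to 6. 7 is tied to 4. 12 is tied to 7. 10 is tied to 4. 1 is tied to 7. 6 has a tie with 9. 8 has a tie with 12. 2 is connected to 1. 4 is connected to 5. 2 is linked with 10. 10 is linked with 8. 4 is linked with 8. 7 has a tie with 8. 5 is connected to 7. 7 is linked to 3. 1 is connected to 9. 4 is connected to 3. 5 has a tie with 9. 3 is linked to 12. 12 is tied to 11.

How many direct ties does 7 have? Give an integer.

7 is directly tied to 1, 3, 4, 5, 8, and 12. That is 6 neighbors, so the degree of 7 is 6.

6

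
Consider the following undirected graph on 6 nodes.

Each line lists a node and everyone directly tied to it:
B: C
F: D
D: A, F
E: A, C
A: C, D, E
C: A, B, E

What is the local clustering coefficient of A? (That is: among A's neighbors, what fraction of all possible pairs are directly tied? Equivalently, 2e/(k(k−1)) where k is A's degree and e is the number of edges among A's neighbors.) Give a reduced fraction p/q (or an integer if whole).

1/3

A's neighbors: C, D, and E (k = 3).
Possible neighbor pairs: C(3,2) = 3. Edges among them: C–E → e = 1.
Clustering(A) = 1/3.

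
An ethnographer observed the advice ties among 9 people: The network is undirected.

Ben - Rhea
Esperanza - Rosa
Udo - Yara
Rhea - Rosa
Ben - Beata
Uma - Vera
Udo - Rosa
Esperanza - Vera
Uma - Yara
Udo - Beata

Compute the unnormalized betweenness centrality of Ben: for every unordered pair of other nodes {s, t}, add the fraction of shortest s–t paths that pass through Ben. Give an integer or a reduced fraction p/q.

Pairs whose geodesics pass through Ben — Rhea–Beata: 1.
All other pairs contribute 0.
Summing the contributions gives betweenness(Ben) = 1.

1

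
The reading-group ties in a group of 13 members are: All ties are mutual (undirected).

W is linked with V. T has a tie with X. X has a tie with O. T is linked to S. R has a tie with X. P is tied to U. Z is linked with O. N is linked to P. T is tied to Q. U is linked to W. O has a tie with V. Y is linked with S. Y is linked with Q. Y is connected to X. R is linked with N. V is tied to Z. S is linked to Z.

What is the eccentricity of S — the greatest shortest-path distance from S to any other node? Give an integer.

Distances from S: N:4, O:2, P:5, Q:2, R:3, T:1, U:4, V:2, W:3, X:2, Y:1, Z:1.
The largest is 5 (to P), so the eccentricity of S is 5.

5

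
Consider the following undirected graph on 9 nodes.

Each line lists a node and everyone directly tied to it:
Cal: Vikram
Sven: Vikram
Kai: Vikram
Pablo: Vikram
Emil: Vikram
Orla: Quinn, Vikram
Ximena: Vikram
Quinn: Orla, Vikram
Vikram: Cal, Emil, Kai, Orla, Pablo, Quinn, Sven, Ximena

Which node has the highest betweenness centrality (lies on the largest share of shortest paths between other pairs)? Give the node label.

Vikram

Unnormalized betweenness of each node: Cal:0, Emil:0, Kai:0, Orla:0, Pablo:0, Quinn:0, Sven:0, Vikram:27, Ximena:0.
Vikram has the largest value, 27, making it the main broker — the node through which the most shortest paths run.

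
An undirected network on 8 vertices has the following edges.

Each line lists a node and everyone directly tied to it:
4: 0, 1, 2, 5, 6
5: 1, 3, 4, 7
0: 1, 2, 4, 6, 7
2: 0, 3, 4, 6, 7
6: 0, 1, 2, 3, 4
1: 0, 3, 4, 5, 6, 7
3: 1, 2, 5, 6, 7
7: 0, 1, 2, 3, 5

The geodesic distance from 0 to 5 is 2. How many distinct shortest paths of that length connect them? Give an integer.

3

The shortest distance is 2. The length-2 paths are: 0–4–5; 0–7–5; 0–1–5.
That gives 3 distinct shortest paths.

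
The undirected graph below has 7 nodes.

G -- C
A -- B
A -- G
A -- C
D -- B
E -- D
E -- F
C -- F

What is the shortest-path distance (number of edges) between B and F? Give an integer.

3

One shortest route is B – D – E – F, which uses 3 edges, and at distance 2 from B we only reach {C, E, G}, which does not include F. So d(B,F) = 3.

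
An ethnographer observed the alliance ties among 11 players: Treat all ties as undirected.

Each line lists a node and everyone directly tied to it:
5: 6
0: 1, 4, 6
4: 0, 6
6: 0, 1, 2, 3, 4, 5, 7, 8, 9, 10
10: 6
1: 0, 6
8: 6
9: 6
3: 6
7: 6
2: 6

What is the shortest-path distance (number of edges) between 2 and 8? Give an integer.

2

One shortest route is 2 – 6 – 8, which uses 2 edges, and 2 and 8 are not directly tied, so nothing shorter exists. So d(2,8) = 2.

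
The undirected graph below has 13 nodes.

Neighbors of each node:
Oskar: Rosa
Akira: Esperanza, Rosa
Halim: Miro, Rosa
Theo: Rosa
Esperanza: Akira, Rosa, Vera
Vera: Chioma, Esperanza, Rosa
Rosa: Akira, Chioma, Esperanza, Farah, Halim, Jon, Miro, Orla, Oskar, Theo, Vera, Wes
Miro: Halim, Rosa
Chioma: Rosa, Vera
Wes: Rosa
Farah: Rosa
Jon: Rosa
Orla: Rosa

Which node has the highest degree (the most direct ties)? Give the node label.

Rosa

Degrees — Akira:2, Chioma:2, Esperanza:3, Farah:1, Halim:2, Jon:1, Miro:2, Orla:1, Oskar:1, Rosa:12, Theo:1, Vera:3, Wes:1.
The maximum is 12, attained only by Rosa.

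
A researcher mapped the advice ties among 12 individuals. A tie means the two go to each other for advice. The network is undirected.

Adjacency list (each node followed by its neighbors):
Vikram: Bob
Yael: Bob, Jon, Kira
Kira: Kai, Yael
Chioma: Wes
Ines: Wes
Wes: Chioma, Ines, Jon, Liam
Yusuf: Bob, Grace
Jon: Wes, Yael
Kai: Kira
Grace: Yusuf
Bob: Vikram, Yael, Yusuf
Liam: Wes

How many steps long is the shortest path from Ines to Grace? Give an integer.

6

One shortest route is Ines – Wes – Jon – Yael – Bob – Yusuf – Grace, which uses 6 edges, and at distance 5 from Ines we only reach {Kai, Vikram, Yusuf}, which does not include Grace. So d(Ines,Grace) = 6.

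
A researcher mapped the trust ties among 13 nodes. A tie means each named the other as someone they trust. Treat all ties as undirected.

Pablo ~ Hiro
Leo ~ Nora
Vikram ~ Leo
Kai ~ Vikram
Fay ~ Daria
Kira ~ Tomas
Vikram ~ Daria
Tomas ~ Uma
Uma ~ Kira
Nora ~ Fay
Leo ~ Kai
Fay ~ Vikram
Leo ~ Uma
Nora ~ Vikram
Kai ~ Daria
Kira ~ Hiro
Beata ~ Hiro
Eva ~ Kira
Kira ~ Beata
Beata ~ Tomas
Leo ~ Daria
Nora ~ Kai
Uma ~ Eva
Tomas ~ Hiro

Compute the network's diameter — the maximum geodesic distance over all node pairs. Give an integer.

6

Eccentricity of each node (its greatest distance to any other): Beata:5, Daria:5, Eva:4, Fay:6, Hiro:5, Kai:5, Kira:4, Leo:4, Nora:5, Pablo:6, Tomas:4, Uma:3, Vikram:5.
The maximum eccentricity is 6, realized for instance by the pair Pablo–Fay via Pablo – Hiro – Kira – Uma – Leo – Vikram – Fay. So the diameter is 6.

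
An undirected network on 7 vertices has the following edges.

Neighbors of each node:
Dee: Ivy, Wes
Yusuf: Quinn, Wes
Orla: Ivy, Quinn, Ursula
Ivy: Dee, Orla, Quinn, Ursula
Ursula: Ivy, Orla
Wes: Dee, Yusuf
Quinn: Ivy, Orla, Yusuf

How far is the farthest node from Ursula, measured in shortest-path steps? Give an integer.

3

Distances from Ursula: Dee:2, Ivy:1, Orla:1, Quinn:2, Wes:3, Yusuf:3.
The largest is 3 (to Yusuf and Wes), so the eccentricity of Ursula is 3.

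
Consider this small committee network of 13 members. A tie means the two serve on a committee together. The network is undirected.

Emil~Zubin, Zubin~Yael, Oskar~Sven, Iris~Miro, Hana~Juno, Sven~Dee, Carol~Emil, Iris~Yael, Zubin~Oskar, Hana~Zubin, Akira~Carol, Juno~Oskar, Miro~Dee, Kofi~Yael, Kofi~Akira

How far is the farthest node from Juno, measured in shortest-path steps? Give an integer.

Distances from Juno: Akira:5, Carol:4, Dee:3, Emil:3, Hana:1, Iris:4, Kofi:4, Miro:4, Oskar:1, Sven:2, Yael:3, Zubin:2.
The largest is 5 (to Akira), so the eccentricity of Juno is 5.

5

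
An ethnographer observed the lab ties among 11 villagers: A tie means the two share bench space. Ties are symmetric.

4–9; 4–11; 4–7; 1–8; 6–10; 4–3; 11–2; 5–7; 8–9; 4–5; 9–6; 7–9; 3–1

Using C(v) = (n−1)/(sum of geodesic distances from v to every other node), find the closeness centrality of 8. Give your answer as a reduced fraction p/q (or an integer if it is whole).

10/23

Distances from 8: 1:1, 2:4, 3:2, 4:2, 5:3, 6:2, 7:2, 9:1, 10:3, 11:3. Sum = 23.
n = 11, so closeness = 10/23.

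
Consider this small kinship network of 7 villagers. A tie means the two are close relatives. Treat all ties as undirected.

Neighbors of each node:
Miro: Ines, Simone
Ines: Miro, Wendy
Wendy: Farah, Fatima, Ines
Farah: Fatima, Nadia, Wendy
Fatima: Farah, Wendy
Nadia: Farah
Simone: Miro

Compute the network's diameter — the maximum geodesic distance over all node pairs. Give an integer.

Eccentricity of each node (its greatest distance to any other): Farah:4, Fatima:4, Ines:3, Miro:4, Nadia:5, Simone:5, Wendy:3.
The maximum eccentricity is 5, realized for instance by the pair Simone–Nadia via Simone – Miro – Ines – Wendy – Farah – Nadia. So the diameter is 5.

5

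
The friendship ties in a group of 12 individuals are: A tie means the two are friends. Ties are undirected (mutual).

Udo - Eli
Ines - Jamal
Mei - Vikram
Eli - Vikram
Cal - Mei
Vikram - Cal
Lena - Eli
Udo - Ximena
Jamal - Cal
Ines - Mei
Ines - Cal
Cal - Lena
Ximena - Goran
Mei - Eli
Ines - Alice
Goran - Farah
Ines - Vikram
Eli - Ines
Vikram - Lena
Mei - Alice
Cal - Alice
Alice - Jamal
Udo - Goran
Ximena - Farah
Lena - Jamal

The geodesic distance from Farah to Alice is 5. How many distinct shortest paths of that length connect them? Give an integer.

4

The shortest distance is 5. The length-5 paths are: Farah–Ximena–Udo–Eli–Ines–Alice; Farah–Goran–Udo–Eli–Ines–Alice; Farah–Ximena–Udo–Eli–Mei–Alice; Farah–Goran–Udo–Eli–Mei–Alice.
That gives 4 distinct shortest paths.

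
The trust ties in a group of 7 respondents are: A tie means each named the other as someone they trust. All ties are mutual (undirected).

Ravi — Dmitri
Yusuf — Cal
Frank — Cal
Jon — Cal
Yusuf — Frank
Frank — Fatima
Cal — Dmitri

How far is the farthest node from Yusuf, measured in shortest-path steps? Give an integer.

3

Distances from Yusuf: Cal:1, Dmitri:2, Fatima:2, Frank:1, Jon:2, Ravi:3.
The largest is 3 (to Ravi), so the eccentricity of Yusuf is 3.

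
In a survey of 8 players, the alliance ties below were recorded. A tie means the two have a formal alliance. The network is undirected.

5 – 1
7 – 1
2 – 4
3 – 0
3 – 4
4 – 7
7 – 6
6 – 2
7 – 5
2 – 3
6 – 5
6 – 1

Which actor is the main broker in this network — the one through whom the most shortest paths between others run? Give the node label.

3

Unnormalized betweenness of each node: 0:0, 1:0, 2:9/2, 3:6, 4:9/2, 5:0, 6:9/2, 7:9/2.
3 has the largest value, 6, making it the main broker — the node through which the most shortest paths run.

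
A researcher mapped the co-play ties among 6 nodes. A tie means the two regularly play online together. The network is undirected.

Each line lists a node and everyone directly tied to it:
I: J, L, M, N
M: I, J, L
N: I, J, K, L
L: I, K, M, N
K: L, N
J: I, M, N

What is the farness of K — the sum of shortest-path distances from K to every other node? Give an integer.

8

Distances from K: I:2, J:2, L:1, M:2, N:1.
Sum = 2 + 2 + 1 + 2 + 1 = 8.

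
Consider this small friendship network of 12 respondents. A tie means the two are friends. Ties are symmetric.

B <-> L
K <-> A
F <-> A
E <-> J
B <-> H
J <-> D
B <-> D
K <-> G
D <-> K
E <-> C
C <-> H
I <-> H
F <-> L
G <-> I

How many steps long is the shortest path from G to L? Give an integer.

4

One shortest route is G – K – A – F – L, which uses 4 edges, and at distance 3 from G we only reach {B, C, F, J}, which does not include L. So d(G,L) = 4.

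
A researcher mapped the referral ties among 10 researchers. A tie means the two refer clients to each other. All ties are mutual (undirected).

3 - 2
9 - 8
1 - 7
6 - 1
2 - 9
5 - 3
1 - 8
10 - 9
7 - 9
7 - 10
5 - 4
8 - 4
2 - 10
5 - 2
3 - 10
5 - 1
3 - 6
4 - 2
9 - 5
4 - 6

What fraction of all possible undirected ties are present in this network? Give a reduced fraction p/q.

4/9

There are 20 edges and 10 nodes, so the maximum possible is C(10,2) = 45.
Density = 20/45 = 4/9.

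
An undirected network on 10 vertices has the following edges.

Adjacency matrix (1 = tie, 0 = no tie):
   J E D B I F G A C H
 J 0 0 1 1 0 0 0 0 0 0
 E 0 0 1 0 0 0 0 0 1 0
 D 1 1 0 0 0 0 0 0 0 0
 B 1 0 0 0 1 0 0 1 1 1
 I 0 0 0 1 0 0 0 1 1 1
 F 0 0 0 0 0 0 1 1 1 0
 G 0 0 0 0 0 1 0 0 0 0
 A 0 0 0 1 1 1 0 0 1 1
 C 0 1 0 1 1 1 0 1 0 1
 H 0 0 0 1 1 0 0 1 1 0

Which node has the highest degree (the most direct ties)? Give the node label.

Degrees — A:5, B:5, C:6, D:2, E:2, F:3, G:1, H:4, I:4, J:2.
The maximum is 6, attained only by C.

C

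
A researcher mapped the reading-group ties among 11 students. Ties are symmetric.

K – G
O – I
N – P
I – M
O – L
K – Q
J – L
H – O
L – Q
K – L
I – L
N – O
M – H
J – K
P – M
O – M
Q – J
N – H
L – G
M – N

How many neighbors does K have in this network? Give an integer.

K is directly tied to G, J, L, and Q. That is 4 neighbors, so the degree of K is 4.

4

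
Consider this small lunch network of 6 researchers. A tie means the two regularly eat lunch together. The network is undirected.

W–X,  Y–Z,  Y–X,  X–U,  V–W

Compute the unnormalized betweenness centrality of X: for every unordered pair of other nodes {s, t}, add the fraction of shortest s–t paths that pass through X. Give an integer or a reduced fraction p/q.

8

Pairs whose geodesics pass through X — W–Y: 1; W–U: 1; W–Z: 1; Y–V: 1; Y–U: 1; V–U: 1; V–Z: 1; U–Z: 1.
All other pairs contribute 0.
Summing the contributions gives betweenness(X) = 8.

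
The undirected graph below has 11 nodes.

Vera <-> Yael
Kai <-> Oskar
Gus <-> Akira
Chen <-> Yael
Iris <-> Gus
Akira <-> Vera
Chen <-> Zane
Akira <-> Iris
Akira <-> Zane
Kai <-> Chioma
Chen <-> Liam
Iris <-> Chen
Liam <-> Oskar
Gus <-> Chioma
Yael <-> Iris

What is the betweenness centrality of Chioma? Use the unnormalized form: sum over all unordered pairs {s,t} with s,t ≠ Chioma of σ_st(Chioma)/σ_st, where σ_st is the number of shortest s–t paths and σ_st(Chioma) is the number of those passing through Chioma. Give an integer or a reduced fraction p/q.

19/3

Pairs whose geodesics pass through Chioma — Kai–Gus: 1; Kai–Iris: 1; Kai–Yael: 1/2; Kai–Vera: 1; Kai–Akira: 1; Kai–Zane: 1/2; Gus–Oskar: 1; Akira–Oskar: 1/3.
All other pairs contribute 0.
Summing the contributions gives betweenness(Chioma) = 19/3.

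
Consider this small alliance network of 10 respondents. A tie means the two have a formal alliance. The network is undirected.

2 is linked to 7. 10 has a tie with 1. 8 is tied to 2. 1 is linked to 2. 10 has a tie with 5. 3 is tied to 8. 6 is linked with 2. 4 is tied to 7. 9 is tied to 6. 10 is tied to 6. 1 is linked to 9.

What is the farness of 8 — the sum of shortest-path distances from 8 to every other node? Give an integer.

Distances from 8: 1:2, 2:1, 3:1, 4:3, 5:4, 6:2, 7:2, 9:3, 10:3.
Sum = 2 + 1 + 1 + 3 + 4 + 2 + 2 + 3 + 3 = 21.

21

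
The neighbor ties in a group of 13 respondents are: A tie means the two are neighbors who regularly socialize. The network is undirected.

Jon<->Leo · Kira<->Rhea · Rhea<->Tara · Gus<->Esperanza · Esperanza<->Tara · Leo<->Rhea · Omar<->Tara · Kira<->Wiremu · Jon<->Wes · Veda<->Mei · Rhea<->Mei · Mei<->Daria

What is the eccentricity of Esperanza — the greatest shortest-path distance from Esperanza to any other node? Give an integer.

Distances from Esperanza: Daria:4, Gus:1, Jon:4, Kira:3, Leo:3, Mei:3, Omar:2, Rhea:2, Tara:1, Veda:4, Wes:5, Wiremu:4.
The largest is 5 (to Wes), so the eccentricity of Esperanza is 5.

5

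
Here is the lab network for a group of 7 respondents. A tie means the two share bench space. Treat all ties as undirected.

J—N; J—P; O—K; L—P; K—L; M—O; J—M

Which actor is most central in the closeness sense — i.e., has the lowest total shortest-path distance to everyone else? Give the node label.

Farness (sum of distances to all others) for each node — J:10, K:13, L:12, M:11, N:15, O:12, P:11.
The smallest farness is 10, for J, so J has the highest closeness.

J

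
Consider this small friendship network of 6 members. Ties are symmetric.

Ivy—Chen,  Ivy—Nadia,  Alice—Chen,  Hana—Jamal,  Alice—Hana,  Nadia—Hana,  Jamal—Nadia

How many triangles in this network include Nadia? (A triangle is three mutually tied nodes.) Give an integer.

Nadia's neighbors: Hana, Ivy, and Jamal.
Neighbor pairs that are themselves tied: Nadia–Hana–Jamal. Each forms one triangle with Nadia, for 1 in total.

1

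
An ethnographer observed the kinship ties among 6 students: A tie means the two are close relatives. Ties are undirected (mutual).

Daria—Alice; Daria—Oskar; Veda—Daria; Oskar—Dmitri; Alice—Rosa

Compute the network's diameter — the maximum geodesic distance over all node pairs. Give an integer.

Eccentricity of each node (its greatest distance to any other): Alice:3, Daria:2, Dmitri:4, Oskar:3, Rosa:4, Veda:3.
The maximum eccentricity is 4, realized for instance by the pair Dmitri–Rosa via Dmitri – Oskar – Daria – Alice – Rosa. So the diameter is 4.

4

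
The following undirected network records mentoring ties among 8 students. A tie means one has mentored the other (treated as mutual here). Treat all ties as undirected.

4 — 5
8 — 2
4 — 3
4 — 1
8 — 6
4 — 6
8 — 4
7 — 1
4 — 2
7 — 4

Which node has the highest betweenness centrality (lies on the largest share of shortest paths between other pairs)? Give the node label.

4

Unnormalized betweenness of each node: 1:0, 2:0, 3:0, 4:35/2, 5:0, 6:0, 7:0, 8:1/2.
4 has the largest value, 35/2, making it the main broker — the node through which the most shortest paths run.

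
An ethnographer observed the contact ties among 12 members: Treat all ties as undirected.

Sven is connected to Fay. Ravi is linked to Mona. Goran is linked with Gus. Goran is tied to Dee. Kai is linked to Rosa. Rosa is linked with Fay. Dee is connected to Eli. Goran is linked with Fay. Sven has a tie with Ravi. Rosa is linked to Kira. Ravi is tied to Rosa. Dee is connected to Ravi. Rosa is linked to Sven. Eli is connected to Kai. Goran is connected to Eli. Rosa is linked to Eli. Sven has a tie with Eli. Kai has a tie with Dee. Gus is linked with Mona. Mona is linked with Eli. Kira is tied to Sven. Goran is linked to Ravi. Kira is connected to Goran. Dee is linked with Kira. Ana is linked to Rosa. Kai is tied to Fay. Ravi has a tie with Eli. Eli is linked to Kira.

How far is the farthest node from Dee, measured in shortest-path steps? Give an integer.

Distances from Dee: Ana:3, Eli:1, Fay:2, Goran:1, Gus:2, Kai:1, Kira:1, Mona:2, Ravi:1, Rosa:2, Sven:2.
The largest is 3 (to Ana), so the eccentricity of Dee is 3.

3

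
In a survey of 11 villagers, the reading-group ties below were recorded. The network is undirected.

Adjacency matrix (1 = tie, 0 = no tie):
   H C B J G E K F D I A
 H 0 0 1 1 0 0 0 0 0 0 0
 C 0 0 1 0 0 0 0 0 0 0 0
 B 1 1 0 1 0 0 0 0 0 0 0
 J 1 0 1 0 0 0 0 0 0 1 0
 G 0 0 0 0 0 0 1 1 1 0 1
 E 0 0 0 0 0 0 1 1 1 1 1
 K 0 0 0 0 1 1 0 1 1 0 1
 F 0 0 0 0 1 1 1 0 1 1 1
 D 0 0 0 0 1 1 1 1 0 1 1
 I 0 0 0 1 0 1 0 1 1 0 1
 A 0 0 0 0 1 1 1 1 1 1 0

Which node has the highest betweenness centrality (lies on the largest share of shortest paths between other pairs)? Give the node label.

I

Unnormalized betweenness of each node: A:19/6, B:9, C:0, D:19/6, E:5/4, F:19/6, G:0, H:0, I:24, J:21, K:1/4.
I has the largest value, 24, making it the main broker — the node through which the most shortest paths run.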